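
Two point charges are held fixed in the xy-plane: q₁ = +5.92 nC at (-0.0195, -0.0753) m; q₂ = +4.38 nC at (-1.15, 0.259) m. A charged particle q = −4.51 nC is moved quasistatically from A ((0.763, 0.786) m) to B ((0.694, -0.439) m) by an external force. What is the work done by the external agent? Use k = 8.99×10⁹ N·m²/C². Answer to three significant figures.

For quasistatic motion the external work equals the change in potential energy: W_ext = qΔV = q(V_B − V_A).
At A: distances to the source charges are 1.16 m, 1.98 m; V_A = Σ kqᵢ/rᵢ = 65.6 V.
At B: distances to the source charges are 0.801 m, 1.97 m; V_B = Σ kqᵢ/rᵢ = 86.4 V.
ΔV = V_B − V_A = 20.8 V.
W_ext = qΔV = (-4.51×10⁻⁹ C)(20.8 V) = -9.40×10⁻⁸ J.

-9.40×10⁻⁸ J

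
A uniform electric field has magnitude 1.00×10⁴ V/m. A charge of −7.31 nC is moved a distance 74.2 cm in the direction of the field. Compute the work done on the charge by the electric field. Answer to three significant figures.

-5.42×10⁻⁵ J

The potential change for a displacement 74.2 cm in the direction of the field is ΔV = −Ed = -7420 V.
W_field = −qΔV = -5.42×10⁻⁵ J.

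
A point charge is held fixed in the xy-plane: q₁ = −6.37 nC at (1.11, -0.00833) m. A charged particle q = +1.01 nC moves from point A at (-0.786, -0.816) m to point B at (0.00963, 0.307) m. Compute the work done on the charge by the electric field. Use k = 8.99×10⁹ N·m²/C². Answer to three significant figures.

2.25×10⁻⁸ J

The work done by the electric force is W_field = −ΔU = −q(V_B − V_A) = q(V_A − V_B).
At A: distance to the source charge is 2.06 m; V_A = kq₁/r = -27.8 V.
At B: distance to the source charge is 1.14 m; V_B = kq₁/r = -50.0 V.
ΔV = V_B − V_A = -22.2 V.
W_field = −qΔV = −(1.01×10⁻⁹ C)(-22.2 V) = 2.25×10⁻⁸ J.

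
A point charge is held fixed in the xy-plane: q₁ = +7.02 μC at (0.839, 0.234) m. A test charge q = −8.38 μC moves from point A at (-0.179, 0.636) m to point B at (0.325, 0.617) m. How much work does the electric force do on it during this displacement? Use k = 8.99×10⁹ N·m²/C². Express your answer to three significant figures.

The work done by the electric force is W_field = −ΔU = −q(V_B − V_A) = q(V_A − V_B).
At A: distance to the source charge is 1.09 m; V_A = kq₁/r = 5.77×10⁴ V.
At B: distance to the source charge is 0.641 m; V_B = kq₁/r = 9.85×10⁴ V.
ΔV = V_B − V_A = 4.08×10⁴ V.
W_field = −qΔV = −(-8.38×10⁻⁶ C)(4.08×10⁴ V) = 0.342 J.

0.342 J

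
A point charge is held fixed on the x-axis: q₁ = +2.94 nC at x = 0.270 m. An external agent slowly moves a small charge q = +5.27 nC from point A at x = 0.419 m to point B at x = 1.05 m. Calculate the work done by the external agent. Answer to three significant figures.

For quasistatic motion the external work equals the change in potential energy: W_ext = qΔV = q(V_B − V_A).
At A: distance to the source charge is 0.149 m; V_A = kq₁/r = 177 V.
At B: distance to the source charge is 0.780 m; V_B = kq₁/r = 33.9 V.
ΔV = V_B − V_A = -144 V.
W_ext = qΔV = (5.27×10⁻⁹ C)(-144 V) = -7.56×10⁻⁷ J.

-7.56×10⁻⁷ J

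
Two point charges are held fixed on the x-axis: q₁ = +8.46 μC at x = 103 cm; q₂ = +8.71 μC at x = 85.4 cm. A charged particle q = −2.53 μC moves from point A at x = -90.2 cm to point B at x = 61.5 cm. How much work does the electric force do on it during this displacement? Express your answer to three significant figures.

1.08 J

The work done by the electric force is W_field = −ΔU = −q(V_B − V_A) = q(V_A − V_B).
At A: distances to the source charges are 1.93 m, 1.76 m; V_A = Σ kqᵢ/rᵢ = 8.40×10⁴ V.
At B: distances to the source charges are 0.415 m, 0.239 m; V_B = Σ kqᵢ/rᵢ = 5.11×10⁵ V.
ΔV = V_B − V_A = 4.27×10⁵ V.
W_field = −qΔV = −(-2.53×10⁻⁶ C)(4.27×10⁵ V) = 1.08 J.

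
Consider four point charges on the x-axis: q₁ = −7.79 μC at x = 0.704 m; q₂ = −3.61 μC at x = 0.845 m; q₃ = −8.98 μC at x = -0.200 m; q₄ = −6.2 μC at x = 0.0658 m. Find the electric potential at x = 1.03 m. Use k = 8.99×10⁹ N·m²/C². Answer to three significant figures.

The total potential is the scalar sum of each charge's contribution, V = Σ kqᵢ/rᵢ.
Distances from the field point to each charge: r₁ = 0.326 m, r₂ = 0.185 m, r₃ = 1.23 m, r₄ = 0.964 m.
V = k[(-7.79×10⁻⁶)/(0.326) + (-3.61×10⁻⁶)/(0.185) + (-8.98×10⁻⁶)/(1.23) + (-6.20×10⁻⁶)/(0.964)] = -5.14×10⁵ V.

-5.14×10⁵ V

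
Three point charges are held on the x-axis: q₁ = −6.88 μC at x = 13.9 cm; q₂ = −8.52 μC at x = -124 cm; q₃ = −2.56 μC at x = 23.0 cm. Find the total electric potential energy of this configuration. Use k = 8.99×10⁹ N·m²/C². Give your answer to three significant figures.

The work to assemble the configuration equals its total potential energy, U = Σ kqᵢqⱼ/rᵢⱼ over all pairs.
Pair separations: r₁₂ = 1.38 m, r₁₃ = 0.0910 m, r₂₃ = 1.47 m.
U = (0.382) + (1.74) + (0.133) = 2.26 J.

2.26 J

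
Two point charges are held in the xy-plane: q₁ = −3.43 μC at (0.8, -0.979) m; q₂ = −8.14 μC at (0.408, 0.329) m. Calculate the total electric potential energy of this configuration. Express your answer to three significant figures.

The work to assemble the configuration equals its total potential energy, U = Σ kqᵢqⱼ/rᵢⱼ over all pairs.
Pair separations: r₁₂ = 1.37 m.
U = (0.184) = 0.184 J.

0.184 J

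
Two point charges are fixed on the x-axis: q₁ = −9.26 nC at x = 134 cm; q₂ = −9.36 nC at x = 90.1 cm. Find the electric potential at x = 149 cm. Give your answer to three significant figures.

Electric potential is a scalar, so the contributions from each charge add algebraically: V = Σ kqᵢ/rᵢ.
Distances from the field point to each charge: r₁ = 0.150 m, r₂ = 0.589 m.
V = k[(-9.26×10⁻⁹)/(0.150) + (-9.36×10⁻⁹)/(0.589)] = -698 V.

-698 V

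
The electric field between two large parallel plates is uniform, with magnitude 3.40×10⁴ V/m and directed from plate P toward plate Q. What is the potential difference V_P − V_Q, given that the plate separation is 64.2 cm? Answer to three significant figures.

2.18×10⁴ V

In a uniform field, potential decreases in the direction of E: ΔV = −E·d for a displacement d parallel to E.
Going from Q to P is a displacement of 64.2 cm opposite to the field, so V_P − V_Q = +Ed = 2.18×10⁴ V.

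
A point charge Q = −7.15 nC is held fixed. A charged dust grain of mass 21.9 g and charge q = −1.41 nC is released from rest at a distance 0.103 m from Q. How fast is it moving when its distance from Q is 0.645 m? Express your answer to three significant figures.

Only the electrostatic force acts, so mechanical energy is conserved: ½mv² = U₁ − U₂ = kQq(1/r₁ − 1/r₂).
U₁ − U₂ = (8.99×10⁹ N·m²/C²)(-7.15×10⁻⁹ C)(-1.41×10⁻⁹ C)(1/0.103 − 1/0.645) = 7.39×10⁻⁷ J.
v = √(2·7.39×10⁻⁷/0.0219) = 8.22×10⁻³ m/s.

8.22×10⁻³ m/s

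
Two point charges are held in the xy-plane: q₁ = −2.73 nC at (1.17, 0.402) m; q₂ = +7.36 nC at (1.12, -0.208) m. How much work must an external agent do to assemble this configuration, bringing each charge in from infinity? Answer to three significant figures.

-2.95×10⁻⁷ J

The assembly work is the sum of pairwise potential energies, U = Σ_{i<j} kqᵢqⱼ/rᵢⱼ.
Pair separations: r₁₂ = 0.612 m.
U = (-2.95×10⁻⁷) = -2.95×10⁻⁷ J.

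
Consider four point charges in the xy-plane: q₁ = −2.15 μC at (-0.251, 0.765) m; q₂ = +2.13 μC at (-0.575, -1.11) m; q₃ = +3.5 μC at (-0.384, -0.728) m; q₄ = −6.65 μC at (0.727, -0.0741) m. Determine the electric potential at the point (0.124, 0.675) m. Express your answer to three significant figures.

The total potential is the scalar sum of each charge's contribution, V = Σ kqᵢ/rᵢ.
Distances from the field point to each charge: r₁ = 0.386 m, r₂ = 1.92 m, r₃ = 1.49 m, r₄ = 0.962 m.
V = k[(-2.15×10⁻⁶)/(0.386) + (2.13×10⁻⁶)/(1.92) + (3.50×10⁻⁶)/(1.49) + (-6.65×10⁻⁶)/(0.962)] = -8.12×10⁴ V.

-8.12×10⁴ V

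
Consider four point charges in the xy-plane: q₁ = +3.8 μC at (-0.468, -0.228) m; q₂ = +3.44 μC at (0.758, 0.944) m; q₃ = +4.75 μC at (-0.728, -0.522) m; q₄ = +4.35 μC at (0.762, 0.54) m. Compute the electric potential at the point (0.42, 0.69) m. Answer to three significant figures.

The total potential is the scalar sum of each charge's contribution, V = Σ kqᵢ/rᵢ.
Distances from the field point to each charge: r₁ = 1.28 m, r₂ = 0.423 m, r₃ = 1.67 m, r₄ = 0.373 m.
V = k[(3.80×10⁻⁶)/(1.28) + (3.44×10⁻⁶)/(0.423) + (4.75×10⁻⁶)/(1.67) + (4.35×10⁻⁶)/(0.373)] = 2.30×10⁵ V.

2.30×10⁵ V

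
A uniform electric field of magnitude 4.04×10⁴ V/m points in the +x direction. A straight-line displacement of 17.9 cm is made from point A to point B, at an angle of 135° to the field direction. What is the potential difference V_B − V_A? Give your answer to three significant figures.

5110 V

Only the component of displacement along E changes the potential: ΔV = −E·d·cosθ.
ΔV = −(4.04×10⁴ V/m)(0.179 m)cos135° = 5110 V.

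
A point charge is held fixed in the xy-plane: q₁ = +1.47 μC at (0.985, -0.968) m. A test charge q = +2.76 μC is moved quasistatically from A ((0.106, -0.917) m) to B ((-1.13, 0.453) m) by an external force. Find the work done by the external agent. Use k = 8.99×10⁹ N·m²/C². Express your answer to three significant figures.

For quasistatic motion the external work equals the change in potential energy: W_ext = qΔV = q(V_B − V_A).
At A: distance to the source charge is 0.880 m; V_A = kq₁/r = 1.50×10⁴ V.
At B: distance to the source charge is 2.55 m; V_B = kq₁/r = 5190 V.
ΔV = V_B − V_A = -9820 V.
W_ext = qΔV = (2.76×10⁻⁶ C)(-9820 V) = -0.0271 J.

-0.0271 J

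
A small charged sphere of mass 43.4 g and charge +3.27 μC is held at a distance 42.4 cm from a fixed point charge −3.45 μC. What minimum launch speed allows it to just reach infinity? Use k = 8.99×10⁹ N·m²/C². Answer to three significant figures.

3.32 m/s

To just escape, total mechanical energy must reach zero at infinity: ½mv²_min + U = 0, so ½mv²_min = −U = |kQq|/r.
|U| = |kQq|/r = (8.99×10⁹ N·m²/C²)(3.45×10⁻⁶)(3.27×10⁻⁶)/(0.424) = 0.239 J.
v_min = √(2|U|/m) = √(2·0.239/0.0434) = 3.32 m/s.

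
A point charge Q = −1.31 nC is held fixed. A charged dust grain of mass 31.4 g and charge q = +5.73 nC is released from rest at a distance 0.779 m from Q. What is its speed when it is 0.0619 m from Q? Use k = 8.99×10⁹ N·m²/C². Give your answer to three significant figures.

Only the electrostatic force acts, so mechanical energy is conserved: ½mv² = U₁ − U₂ = kQq(1/r₁ − 1/r₂).
U₁ − U₂ = (8.99×10⁹ N·m²/C²)(-1.31×10⁻⁹ C)(5.73×10⁻⁹ C)(1/0.779 − 1/0.0619) = 1.00×10⁻⁶ J.
v = √(2·1.00×10⁻⁶/0.0314) = 8.00×10⁻³ m/s.

8.00×10⁻³ m/s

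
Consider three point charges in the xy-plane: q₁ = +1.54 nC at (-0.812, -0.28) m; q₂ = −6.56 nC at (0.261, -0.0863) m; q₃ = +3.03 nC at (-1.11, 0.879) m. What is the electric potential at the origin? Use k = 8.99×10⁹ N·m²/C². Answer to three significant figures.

-179 V

Electric potential is a scalar, so the contributions from each charge add algebraically: V = Σ kqᵢ/rᵢ.
Distances from the field point to each charge: r₁ = 0.859 m, r₂ = 0.275 m, r₃ = 1.42 m.
V = k[(1.54×10⁻⁹)/(0.859) + (-6.56×10⁻⁹)/(0.275) + (3.03×10⁻⁹)/(1.42)] = -179 V.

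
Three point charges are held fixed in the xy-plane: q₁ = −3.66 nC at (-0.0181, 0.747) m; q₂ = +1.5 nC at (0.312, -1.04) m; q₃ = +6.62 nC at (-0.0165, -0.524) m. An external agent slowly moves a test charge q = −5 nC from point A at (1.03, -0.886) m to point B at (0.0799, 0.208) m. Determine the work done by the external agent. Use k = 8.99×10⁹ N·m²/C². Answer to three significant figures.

For quasistatic motion the external work equals the change in potential energy: W_ext = qΔV = q(V_B − V_A).
At A: distances to the source charges are 1.94 m, 0.734 m, 1.11 m; V_A = Σ kqᵢ/rᵢ = 55.2 V.
At B: distances to the source charges are 0.548 m, 1.27 m, 0.738 m; V_B = Σ kqᵢ/rᵢ = 31.2 V.
ΔV = V_B − V_A = -24.0 V.
W_ext = qΔV = (-5.00×10⁻⁹ C)(-24.0 V) = 1.20×10⁻⁷ J.

1.20×10⁻⁷ J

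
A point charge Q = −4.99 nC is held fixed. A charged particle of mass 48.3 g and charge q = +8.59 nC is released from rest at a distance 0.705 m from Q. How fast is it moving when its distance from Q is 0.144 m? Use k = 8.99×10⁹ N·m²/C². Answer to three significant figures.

9.39×10⁻³ m/s

Only the electrostatic force acts, so mechanical energy is conserved: ½mv² = U₁ − U₂ = kQq(1/r₁ − 1/r₂).
U₁ − U₂ = (8.99×10⁹ N·m²/C²)(-4.99×10⁻⁹ C)(8.59×10⁻⁹ C)(1/0.705 − 1/0.144) = 2.13×10⁻⁶ J.
v = √(2·2.13×10⁻⁶/0.0483) = 9.39×10⁻³ m/s.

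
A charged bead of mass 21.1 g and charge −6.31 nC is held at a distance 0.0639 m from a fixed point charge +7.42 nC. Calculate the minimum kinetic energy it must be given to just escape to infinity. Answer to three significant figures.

To just escape, total mechanical energy must reach zero at infinity: ½mv²_min + U = 0, so ½mv²_min = −U = |kQq|/r.
|U| = |kQq|/r = (8.99×10⁹ N·m²/C²)(7.42×10⁻⁹)(6.31×10⁻⁹)/(0.0639) = 6.59×10⁻⁶ J.

6.59×10⁻⁶ J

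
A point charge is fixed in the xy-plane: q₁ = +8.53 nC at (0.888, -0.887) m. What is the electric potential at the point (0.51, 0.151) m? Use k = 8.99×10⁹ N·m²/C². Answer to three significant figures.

69.4 V

Electric potential is a scalar, so the contributions from each charge add algebraically: V = Σ kqᵢ/rᵢ.
Distances from the field point to each charge: r₁ = 1.10 m.
V = k[(8.53×10⁻⁹)/(1.10)] = 69.4 V.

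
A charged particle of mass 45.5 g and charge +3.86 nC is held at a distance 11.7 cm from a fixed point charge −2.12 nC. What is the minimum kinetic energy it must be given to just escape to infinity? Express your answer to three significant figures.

To just escape, total mechanical energy must reach zero at infinity: ½mv²_min + U = 0, so ½mv²_min = −U = |kQq|/r.
|U| = |kQq|/r = (8.99×10⁹ N·m²/C²)(2.12×10⁻⁹)(3.86×10⁻⁹)/(0.117) = 6.29×10⁻⁷ J.

6.29×10⁻⁷ J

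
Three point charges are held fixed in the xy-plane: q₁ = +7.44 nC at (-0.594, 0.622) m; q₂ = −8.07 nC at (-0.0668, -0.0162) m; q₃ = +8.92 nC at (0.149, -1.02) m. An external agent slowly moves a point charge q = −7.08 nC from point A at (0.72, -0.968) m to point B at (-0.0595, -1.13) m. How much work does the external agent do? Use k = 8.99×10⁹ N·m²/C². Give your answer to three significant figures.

-1.40×10⁻⁶ J

For quasistatic motion the external work equals the change in potential energy: W_ext = qΔV = q(V_B − V_A).
At A: distances to the source charges are 2.06 m, 1.23 m, 0.573 m; V_A = Σ kqᵢ/rᵢ = 114 V.
At B: distances to the source charges are 1.83 m, 1.11 m, 0.236 m; V_B = Σ kqᵢ/rᵢ = 312 V.
ΔV = V_B − V_A = 198 V.
W_ext = qΔV = (-7.08×10⁻⁹ C)(198 V) = -1.40×10⁻⁶ J.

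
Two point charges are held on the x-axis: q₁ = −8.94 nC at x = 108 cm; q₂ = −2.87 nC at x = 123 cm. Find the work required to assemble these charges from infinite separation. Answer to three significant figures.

The work to assemble the configuration equals its total potential energy, U = Σ kqᵢqⱼ/rᵢⱼ over all pairs.
Pair separations: r₁₂ = 0.150 m.
U = (1.54×10⁻⁶) = 1.54×10⁻⁶ J.

1.54×10⁻⁶ J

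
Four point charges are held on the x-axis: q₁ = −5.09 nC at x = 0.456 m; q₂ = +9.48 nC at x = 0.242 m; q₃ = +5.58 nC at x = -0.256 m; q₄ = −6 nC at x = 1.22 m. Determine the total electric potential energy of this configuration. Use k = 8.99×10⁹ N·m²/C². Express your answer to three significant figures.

-1.80×10⁻⁶ J

The work to assemble the configuration equals its total potential energy, U = Σ kqᵢqⱼ/rᵢⱼ over all pairs.
Pair separations: r₁₂ = 0.214 m, r₁₃ = 0.712 m, r₁₄ = 0.764 m, r₂₃ = 0.498 m, r₂₄ = 0.978 m, r₃₄ = 1.48 m.
Summing all 6 pair terms gives U = -1.80×10⁻⁶ J.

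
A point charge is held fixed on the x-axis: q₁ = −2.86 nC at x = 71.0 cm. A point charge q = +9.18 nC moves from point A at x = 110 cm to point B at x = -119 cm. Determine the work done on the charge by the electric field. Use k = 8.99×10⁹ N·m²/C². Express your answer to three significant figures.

-4.81×10⁻⁷ J

The work done by the electric force is W_field = −ΔU = −q(V_B − V_A) = q(V_A − V_B).
At A: distance to the source charge is 0.390 m; V_A = kq₁/r = -65.9 V.
At B: distance to the source charge is 1.90 m; V_B = kq₁/r = -13.5 V.
ΔV = V_B − V_A = 52.4 V.
W_field = −qΔV = −(9.18×10⁻⁹ C)(52.4 V) = -4.81×10⁻⁷ J.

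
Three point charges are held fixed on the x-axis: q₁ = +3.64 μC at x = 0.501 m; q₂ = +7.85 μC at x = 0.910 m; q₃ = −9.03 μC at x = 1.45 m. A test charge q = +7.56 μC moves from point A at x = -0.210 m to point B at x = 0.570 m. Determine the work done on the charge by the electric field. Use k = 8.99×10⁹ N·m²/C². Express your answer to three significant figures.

-4.00 J

The work done by the electric force is W_field = −ΔU = −q(V_B − V_A) = q(V_A − V_B).
At A: distances to the source charges are 0.711 m, 1.12 m, 1.66 m; V_A = Σ kqᵢ/rᵢ = 6.01×10⁴ V.
At B: distances to the source charges are 0.0690 m, 0.340 m, 0.880 m; V_B = Σ kqᵢ/rᵢ = 5.90×10⁵ V.
ΔV = V_B − V_A = 5.29×10⁵ V.
W_field = −qΔV = −(7.56×10⁻⁶ C)(5.29×10⁵ V) = -4.00 J.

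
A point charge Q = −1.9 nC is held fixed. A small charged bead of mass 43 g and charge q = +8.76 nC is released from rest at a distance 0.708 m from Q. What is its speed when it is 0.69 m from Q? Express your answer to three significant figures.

5.06×10⁻⁴ m/s

Only the electrostatic force acts, so mechanical energy is conserved: ½mv² = U₁ − U₂ = kQq(1/r₁ − 1/r₂).
U₁ − U₂ = (8.99×10⁹ N·m²/C²)(-1.90×10⁻⁹ C)(8.76×10⁻⁹ C)(1/0.708 − 1/0.690) = 5.51×10⁻⁹ J.
v = √(2·5.51×10⁻⁹/0.0430) = 5.06×10⁻⁴ m/s.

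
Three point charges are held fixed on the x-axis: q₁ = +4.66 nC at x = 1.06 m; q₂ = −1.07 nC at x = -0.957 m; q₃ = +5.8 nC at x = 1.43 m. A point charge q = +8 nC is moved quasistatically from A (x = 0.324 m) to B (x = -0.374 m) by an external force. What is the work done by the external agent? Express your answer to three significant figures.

For quasistatic motion the external work equals the change in potential energy: W_ext = qΔV = q(V_B − V_A).
At A: distances to the source charges are 0.736 m, 1.28 m, 1.11 m; V_A = Σ kqᵢ/rᵢ = 96.6 V.
At B: distances to the source charges are 1.43 m, 0.583 m, 1.80 m; V_B = Σ kqᵢ/rᵢ = 41.6 V.
ΔV = V_B − V_A = -54.9 V.
W_ext = qΔV = (8.00×10⁻⁹ C)(-54.9 V) = -4.40×10⁻⁷ J.

-4.40×10⁻⁷ J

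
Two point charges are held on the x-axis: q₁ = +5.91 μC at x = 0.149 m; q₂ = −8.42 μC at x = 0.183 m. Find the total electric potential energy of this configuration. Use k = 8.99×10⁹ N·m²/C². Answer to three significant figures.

The work to assemble the configuration equals its total potential energy, U = Σ kqᵢqⱼ/rᵢⱼ over all pairs.
Pair separations: r₁₂ = 0.0340 m.
U = (-13.2) = -13.2 J.

-13.2 J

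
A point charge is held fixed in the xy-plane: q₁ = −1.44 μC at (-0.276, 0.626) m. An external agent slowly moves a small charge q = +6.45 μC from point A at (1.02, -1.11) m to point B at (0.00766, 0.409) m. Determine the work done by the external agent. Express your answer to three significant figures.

-0.195 J

For quasistatic motion the external work equals the change in potential energy: W_ext = qΔV = q(V_B − V_A).
At A: distance to the source charge is 2.17 m; V_A = kq₁/r = -5980 V.
At B: distance to the source charge is 0.357 m; V_B = kq₁/r = -3.62×10⁴ V.
ΔV = V_B − V_A = -3.03×10⁴ V.
W_ext = qΔV = (6.45×10⁻⁶ C)(-3.03×10⁴ V) = -0.195 J.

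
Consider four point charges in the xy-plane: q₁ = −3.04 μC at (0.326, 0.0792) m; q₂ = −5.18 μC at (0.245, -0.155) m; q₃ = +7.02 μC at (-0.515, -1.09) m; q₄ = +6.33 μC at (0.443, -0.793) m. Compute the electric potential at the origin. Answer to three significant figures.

The total potential is the scalar sum of each charge's contribution, V = Σ kqᵢ/rᵢ.
Distances from the field point to each charge: r₁ = 0.335 m, r₂ = 0.290 m, r₃ = 1.21 m, r₄ = 0.908 m.
V = k[(-3.04×10⁻⁶)/(0.335) + (-5.18×10⁻⁶)/(0.290) + (7.02×10⁻⁶)/(1.21) + (6.33×10⁻⁶)/(0.908)] = -1.27×10⁵ V.

-1.27×10⁵ V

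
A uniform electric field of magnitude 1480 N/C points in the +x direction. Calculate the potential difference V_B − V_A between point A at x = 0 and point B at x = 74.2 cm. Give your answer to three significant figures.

-1100 V

In a uniform field, potential decreases in the direction of E: V_B − V_A = −E·Δx.
V_B − V_A = −(1480 V/m)(0.742 m) = -1100 V.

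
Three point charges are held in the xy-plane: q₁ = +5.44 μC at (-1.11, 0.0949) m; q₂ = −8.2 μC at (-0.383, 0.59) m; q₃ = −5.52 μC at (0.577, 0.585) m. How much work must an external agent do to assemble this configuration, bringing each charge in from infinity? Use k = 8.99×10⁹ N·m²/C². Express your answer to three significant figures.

-0.186 J

The assembly work is the sum of pairwise potential energies, U = Σ_{i<j} kqᵢqⱼ/rᵢⱼ.
Pair separations: r₁₂ = 0.880 m, r₁₃ = 1.76 m, r₂₃ = 0.960 m.
U = (-0.456) + (-0.154) + (0.424) = -0.186 J.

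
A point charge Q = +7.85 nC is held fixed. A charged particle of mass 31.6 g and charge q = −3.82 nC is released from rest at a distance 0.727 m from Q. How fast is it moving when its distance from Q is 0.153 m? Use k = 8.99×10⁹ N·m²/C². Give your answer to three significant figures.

Only the electrostatic force acts, so mechanical energy is conserved: ½mv² = U₁ − U₂ = kQq(1/r₁ − 1/r₂).
U₁ − U₂ = (8.99×10⁹ N·m²/C²)(7.85×10⁻⁹ C)(-3.82×10⁻⁹ C)(1/0.727 − 1/0.153) = 1.39×10⁻⁶ J.
v = √(2·1.39×10⁻⁶/0.0316) = 9.38×10⁻³ m/s.

9.38×10⁻³ m/s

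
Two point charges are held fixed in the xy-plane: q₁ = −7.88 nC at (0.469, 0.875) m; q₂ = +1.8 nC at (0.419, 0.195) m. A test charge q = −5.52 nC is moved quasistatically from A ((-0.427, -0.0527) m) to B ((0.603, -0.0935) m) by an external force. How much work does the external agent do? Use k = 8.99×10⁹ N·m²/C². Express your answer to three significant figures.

-6.30×10⁻⁸ J

For quasistatic motion the external work equals the change in potential energy: W_ext = qΔV = q(V_B − V_A).
At A: distances to the source charges are 1.29 m, 0.882 m; V_A = Σ kqᵢ/rᵢ = -36.6 V.
At B: distances to the source charges are 0.978 m, 0.342 m; V_B = Σ kqᵢ/rᵢ = -25.2 V.
ΔV = V_B − V_A = 11.4 V.
W_ext = qΔV = (-5.52×10⁻⁹ C)(11.4 V) = -6.30×10⁻⁸ J.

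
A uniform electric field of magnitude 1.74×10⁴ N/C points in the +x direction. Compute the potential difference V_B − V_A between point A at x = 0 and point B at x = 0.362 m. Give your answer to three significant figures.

-6300 V

In a uniform field, potential decreases in the direction of E: V_B − V_A = −E·Δx.
V_B − V_A = −(1.74×10⁴ V/m)(0.362 m) = -6300 V.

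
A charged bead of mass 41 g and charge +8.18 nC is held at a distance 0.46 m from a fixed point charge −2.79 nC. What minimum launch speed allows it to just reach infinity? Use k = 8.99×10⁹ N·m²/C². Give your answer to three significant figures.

4.66×10⁻³ m/s

To just escape, total mechanical energy must reach zero at infinity: ½mv²_min + U = 0, so ½mv²_min = −U = |kQq|/r.
|U| = |kQq|/r = (8.99×10⁹ N·m²/C²)(2.79×10⁻⁹)(8.18×10⁻⁹)/(0.460) = 4.46×10⁻⁷ J.
v_min = √(2|U|/m) = √(2·4.46×10⁻⁷/0.0410) = 4.66×10⁻³ m/s.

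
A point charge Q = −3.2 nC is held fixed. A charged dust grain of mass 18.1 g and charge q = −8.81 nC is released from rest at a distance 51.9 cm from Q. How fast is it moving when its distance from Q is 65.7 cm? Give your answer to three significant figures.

Only the electrostatic force acts, so mechanical energy is conserved: ½mv² = U₁ − U₂ = kQq(1/r₁ − 1/r₂).
U₁ − U₂ = (8.99×10⁹ N·m²/C²)(-3.20×10⁻⁹ C)(-8.81×10⁻⁹ C)(1/0.519 − 1/0.657) = 1.03×10⁻⁷ J.
v = √(2·1.03×10⁻⁷/0.0181) = 3.37×10⁻³ m/s.

3.37×10⁻³ m/s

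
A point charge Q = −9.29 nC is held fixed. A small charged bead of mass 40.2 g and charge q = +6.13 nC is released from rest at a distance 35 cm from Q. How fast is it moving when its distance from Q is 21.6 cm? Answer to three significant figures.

6.72×10⁻³ m/s

Only the electrostatic force acts, so mechanical energy is conserved: ½mv² = U₁ − U₂ = kQq(1/r₁ − 1/r₂).
U₁ − U₂ = (8.99×10⁹ N·m²/C²)(-9.29×10⁻⁹ C)(6.13×10⁻⁹ C)(1/0.350 − 1/0.216) = 9.07×10⁻⁷ J.
v = √(2·9.07×10⁻⁷/0.0402) = 6.72×10⁻³ m/s.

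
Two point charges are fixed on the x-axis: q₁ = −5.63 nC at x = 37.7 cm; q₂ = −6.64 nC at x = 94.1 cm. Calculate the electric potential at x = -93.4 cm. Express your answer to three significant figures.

-70.4 V

The total potential is the scalar sum of each charge's contribution, V = Σ kqᵢ/rᵢ.
Distances from the field point to each charge: r₁ = 1.31 m, r₂ = 1.88 m.
V = k[(-5.63×10⁻⁹)/(1.31) + (-6.64×10⁻⁹)/(1.88)] = -70.4 V.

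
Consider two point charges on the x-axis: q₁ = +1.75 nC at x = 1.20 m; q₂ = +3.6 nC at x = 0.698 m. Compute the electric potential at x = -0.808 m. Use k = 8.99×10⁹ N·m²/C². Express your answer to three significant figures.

Electric potential is a scalar, so the contributions from each charge add algebraically: V = Σ kqᵢ/rᵢ.
Distances from the field point to each charge: r₁ = 2.01 m, r₂ = 1.51 m.
V = k[(1.75×10⁻⁹)/(2.01) + (3.60×10⁻⁹)/(1.51)] = 29.3 V.

29.3 V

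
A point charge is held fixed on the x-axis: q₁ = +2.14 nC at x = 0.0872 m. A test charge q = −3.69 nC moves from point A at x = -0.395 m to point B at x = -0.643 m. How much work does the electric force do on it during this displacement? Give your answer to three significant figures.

-5.00×10⁻⁸ J

The work done by the electric force is W_field = −ΔU = −q(V_B − V_A) = q(V_A − V_B).
At A: distance to the source charge is 0.482 m; V_A = kq₁/r = 39.9 V.
At B: distance to the source charge is 0.730 m; V_B = kq₁/r = 26.3 V.
ΔV = V_B − V_A = -13.6 V.
W_field = −qΔV = −(-3.69×10⁻⁹ C)(-13.6 V) = -5.00×10⁻⁸ J.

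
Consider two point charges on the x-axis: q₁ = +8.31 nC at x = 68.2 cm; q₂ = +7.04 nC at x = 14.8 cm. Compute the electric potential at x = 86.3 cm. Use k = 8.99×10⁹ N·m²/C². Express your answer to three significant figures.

The total potential is the scalar sum of each charge's contribution, V = Σ kqᵢ/rᵢ.
Distances from the field point to each charge: r₁ = 0.181 m, r₂ = 0.715 m.
V = k[(8.31×10⁻⁹)/(0.181) + (7.04×10⁻⁹)/(0.715)] = 501 V.

501 V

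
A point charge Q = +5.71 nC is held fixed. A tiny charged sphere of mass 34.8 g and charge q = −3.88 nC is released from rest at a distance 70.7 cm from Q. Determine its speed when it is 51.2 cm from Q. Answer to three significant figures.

2.48×10⁻³ m/s

Only the electrostatic force acts, so mechanical energy is conserved: ½mv² = U₁ − U₂ = kQq(1/r₁ − 1/r₂).
U₁ − U₂ = (8.99×10⁹ N·m²/C²)(5.71×10⁻⁹ C)(-3.88×10⁻⁹ C)(1/0.707 − 1/0.512) = 1.07×10⁻⁷ J.
v = √(2·1.07×10⁻⁷/0.0348) = 2.48×10⁻³ m/s.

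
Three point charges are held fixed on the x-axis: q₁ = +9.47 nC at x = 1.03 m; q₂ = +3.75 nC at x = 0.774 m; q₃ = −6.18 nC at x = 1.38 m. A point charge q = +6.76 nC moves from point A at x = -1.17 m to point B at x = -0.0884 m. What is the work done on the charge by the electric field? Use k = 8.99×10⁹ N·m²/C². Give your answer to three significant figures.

The work done by the electric force is W_field = −ΔU = −q(V_B − V_A) = q(V_A − V_B).
At A: distances to the source charges are 2.20 m, 1.94 m, 2.55 m; V_A = Σ kqᵢ/rᵢ = 34.3 V.
At B: distances to the source charges are 1.12 m, 0.862 m, 1.47 m; V_B = Σ kqᵢ/rᵢ = 77.4 V.
ΔV = V_B − V_A = 43.1 V.
W_field = −qΔV = −(6.76×10⁻⁹ C)(43.1 V) = -2.92×10⁻⁷ J.

-2.92×10⁻⁷ J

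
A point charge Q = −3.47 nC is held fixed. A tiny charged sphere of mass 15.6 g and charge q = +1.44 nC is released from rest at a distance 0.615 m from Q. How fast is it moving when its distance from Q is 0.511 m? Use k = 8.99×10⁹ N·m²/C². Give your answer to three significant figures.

Only the electrostatic force acts, so mechanical energy is conserved: ½mv² = U₁ − U₂ = kQq(1/r₁ − 1/r₂).
U₁ − U₂ = (8.99×10⁹ N·m²/C²)(-3.47×10⁻⁹ C)(1.44×10⁻⁹ C)(1/0.615 − 1/0.511) = 1.49×10⁻⁸ J.
v = √(2·1.49×10⁻⁸/0.0156) = 1.38×10⁻³ m/s.

1.38×10⁻³ m/s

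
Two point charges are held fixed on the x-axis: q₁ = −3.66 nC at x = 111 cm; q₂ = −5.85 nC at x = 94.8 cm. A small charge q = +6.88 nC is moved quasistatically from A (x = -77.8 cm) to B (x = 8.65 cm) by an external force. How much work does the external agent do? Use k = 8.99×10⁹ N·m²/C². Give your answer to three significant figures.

For quasistatic motion the external work equals the change in potential energy: W_ext = qΔV = q(V_B − V_A).
At A: distances to the source charges are 1.89 m, 1.73 m; V_A = Σ kqᵢ/rᵢ = -47.9 V.
At B: distances to the source charges are 1.02 m, 0.861 m; V_B = Σ kqᵢ/rᵢ = -93.2 V.
ΔV = V_B − V_A = -45.3 V.
W_ext = qΔV = (6.88×10⁻⁹ C)(-45.3 V) = -3.12×10⁻⁷ J.

-3.12×10⁻⁷ J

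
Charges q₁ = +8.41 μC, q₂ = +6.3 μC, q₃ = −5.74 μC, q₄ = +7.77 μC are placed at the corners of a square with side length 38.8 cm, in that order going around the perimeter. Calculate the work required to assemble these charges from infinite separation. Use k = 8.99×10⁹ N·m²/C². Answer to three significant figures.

The assembly work is the sum of pairwise potential energies, U = Σ_{i<j} kqᵢqⱼ/rᵢⱼ.
The four side pairs have separation 0.388 m and the two diagonal pairs 0.549 m.
Summing all 6 pair terms gives U = 0.882 J.

0.882 J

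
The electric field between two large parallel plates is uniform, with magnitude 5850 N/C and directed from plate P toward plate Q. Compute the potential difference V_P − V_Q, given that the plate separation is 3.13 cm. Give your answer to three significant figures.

183 V

In a uniform field, potential decreases in the direction of E: ΔV = −E·d for a displacement d parallel to E.
Going from Q to P is a displacement of 3.13 cm opposite to the field, so V_P − V_Q = +Ed = 183 V.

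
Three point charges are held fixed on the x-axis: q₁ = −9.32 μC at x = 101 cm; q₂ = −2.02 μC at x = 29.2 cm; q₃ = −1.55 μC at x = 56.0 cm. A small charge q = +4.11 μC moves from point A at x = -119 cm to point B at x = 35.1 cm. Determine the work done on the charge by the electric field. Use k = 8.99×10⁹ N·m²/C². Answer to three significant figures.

1.82 J

The work done by the electric force is W_field = −ΔU = −q(V_B − V_A) = q(V_A − V_B).
At A: distances to the source charges are 2.20 m, 1.48 m, 1.75 m; V_A = Σ kqᵢ/rᵢ = -5.83×10⁴ V.
At B: distances to the source charges are 0.659 m, 0.0590 m, 0.209 m; V_B = Σ kqᵢ/rᵢ = -5.02×10⁵ V.
ΔV = V_B − V_A = -4.43×10⁵ V.
W_field = −qΔV = −(4.11×10⁻⁶ C)(-4.43×10⁵ V) = 1.82 J.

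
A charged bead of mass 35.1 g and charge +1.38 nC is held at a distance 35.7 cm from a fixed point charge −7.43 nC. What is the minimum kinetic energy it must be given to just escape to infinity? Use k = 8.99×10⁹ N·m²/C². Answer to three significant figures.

To just escape, total mechanical energy must reach zero at infinity: ½mv²_min + U = 0, so ½mv²_min = −U = |kQq|/r.
|U| = |kQq|/r = (8.99×10⁹ N·m²/C²)(7.43×10⁻⁹)(1.38×10⁻⁹)/(0.357) = 2.58×10⁻⁷ J.

2.58×10⁻⁷ J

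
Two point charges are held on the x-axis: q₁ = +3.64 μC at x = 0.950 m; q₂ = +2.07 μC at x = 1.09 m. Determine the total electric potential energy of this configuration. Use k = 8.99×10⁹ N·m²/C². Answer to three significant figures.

0.484 J

The work to assemble the configuration equals its total potential energy, U = Σ kqᵢqⱼ/rᵢⱼ over all pairs.
Pair separations: r₁₂ = 0.140 m.
U = (0.484) = 0.484 J.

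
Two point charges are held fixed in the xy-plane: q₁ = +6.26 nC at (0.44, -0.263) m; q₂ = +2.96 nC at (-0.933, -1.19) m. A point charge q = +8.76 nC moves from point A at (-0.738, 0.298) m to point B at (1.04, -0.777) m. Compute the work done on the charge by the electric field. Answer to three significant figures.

-2.06×10⁻⁷ J

The work done by the electric force is W_field = −ΔU = −q(V_B − V_A) = q(V_A − V_B).
At A: distances to the source charges are 1.30 m, 1.50 m; V_A = Σ kqᵢ/rᵢ = 60.9 V.
At B: distances to the source charges are 0.790 m, 2.02 m; V_B = Σ kqᵢ/rᵢ = 84.4 V.
ΔV = V_B − V_A = 23.6 V.
W_field = −qΔV = −(8.76×10⁻⁹ C)(23.6 V) = -2.06×10⁻⁷ J.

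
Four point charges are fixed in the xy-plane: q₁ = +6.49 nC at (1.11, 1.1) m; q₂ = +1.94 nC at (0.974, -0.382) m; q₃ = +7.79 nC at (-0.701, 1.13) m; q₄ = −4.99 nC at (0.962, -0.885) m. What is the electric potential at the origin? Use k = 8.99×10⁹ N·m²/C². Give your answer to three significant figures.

The total potential is the scalar sum of each charge's contribution, V = Σ kqᵢ/rᵢ.
Distances from the field point to each charge: r₁ = 1.56 m, r₂ = 1.05 m, r₃ = 1.33 m, r₄ = 1.31 m.
V = k[(6.49×10⁻⁹)/(1.56) + (1.94×10⁻⁹)/(1.05) + (7.79×10⁻⁹)/(1.33) + (-4.99×10⁻⁹)/(1.31)] = 72.4 V.

72.4 V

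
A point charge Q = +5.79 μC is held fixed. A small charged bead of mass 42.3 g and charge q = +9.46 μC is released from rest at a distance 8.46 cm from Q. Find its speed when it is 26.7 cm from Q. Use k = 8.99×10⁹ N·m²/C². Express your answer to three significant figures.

Only the electrostatic force acts, so mechanical energy is conserved: ½mv² = U₁ − U₂ = kQq(1/r₁ − 1/r₂).
U₁ − U₂ = (8.99×10⁹ N·m²/C²)(5.79×10⁻⁶ C)(9.46×10⁻⁶ C)(1/0.0846 − 1/0.267) = 3.98 J.
v = √(2·3.98/0.0423) = 13.7 m/s.

13.7 m/s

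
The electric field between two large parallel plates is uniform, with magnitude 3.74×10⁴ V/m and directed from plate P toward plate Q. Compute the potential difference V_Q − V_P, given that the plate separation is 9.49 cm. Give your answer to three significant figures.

-3550 V

In a uniform field, potential decreases in the direction of E: ΔV = −E·d for a displacement d parallel to E.
Going from P to Q is a displacement of 9.49 cm along the field, so V_Q − V_P = −Ed = -3550 V.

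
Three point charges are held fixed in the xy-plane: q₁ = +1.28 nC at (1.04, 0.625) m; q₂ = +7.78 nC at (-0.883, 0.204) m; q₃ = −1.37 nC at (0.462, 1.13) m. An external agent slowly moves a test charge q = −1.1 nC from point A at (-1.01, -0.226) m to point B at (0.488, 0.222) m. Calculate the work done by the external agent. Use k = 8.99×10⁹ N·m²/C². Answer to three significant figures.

1.11×10⁻⁷ J

For quasistatic motion the external work equals the change in potential energy: W_ext = qΔV = q(V_B − V_A).
At A: distances to the source charges are 2.22 m, 0.448 m, 2.00 m; V_A = Σ kqᵢ/rᵢ = 155 V.
At B: distances to the source charges are 0.683 m, 1.37 m, 0.908 m; V_B = Σ kqᵢ/rᵢ = 54.3 V.
ΔV = V_B − V_A = -101 V.
W_ext = qΔV = (-1.10×10⁻⁹ C)(-101 V) = 1.11×10⁻⁷ J.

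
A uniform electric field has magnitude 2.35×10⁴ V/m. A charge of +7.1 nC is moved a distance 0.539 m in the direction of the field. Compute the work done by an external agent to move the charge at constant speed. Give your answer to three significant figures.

-8.99×10⁻⁵ J

The potential change for a displacement 0.539 m in the direction of the field is ΔV = −Ed = -1.27×10⁴ V.
W_ext = qΔV = -8.99×10⁻⁵ J.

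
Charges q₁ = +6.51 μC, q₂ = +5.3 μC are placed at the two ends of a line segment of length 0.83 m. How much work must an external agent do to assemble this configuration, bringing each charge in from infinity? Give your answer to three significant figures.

The work to assemble the configuration equals its total potential energy, U = Σ kqᵢqⱼ/rᵢⱼ over all pairs.
The separation is r = 0.830 m.
U = (0.374) = 0.374 J.

0.374 J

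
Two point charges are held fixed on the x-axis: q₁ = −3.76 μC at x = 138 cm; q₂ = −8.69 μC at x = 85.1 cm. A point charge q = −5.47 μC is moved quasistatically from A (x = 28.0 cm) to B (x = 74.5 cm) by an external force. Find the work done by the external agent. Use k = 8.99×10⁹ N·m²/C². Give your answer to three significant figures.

For quasistatic motion the external work equals the change in potential energy: W_ext = qΔV = q(V_B − V_A).
At A: distances to the source charges are 1.10 m, 0.571 m; V_A = Σ kqᵢ/rᵢ = -1.68×10⁵ V.
At B: distances to the source charges are 0.635 m, 0.106 m; V_B = Σ kqᵢ/rᵢ = -7.90×10⁵ V.
ΔV = V_B − V_A = -6.23×10⁵ V.
W_ext = qΔV = (-5.47×10⁻⁶ C)(-6.23×10⁵ V) = 3.41 J.

3.41 J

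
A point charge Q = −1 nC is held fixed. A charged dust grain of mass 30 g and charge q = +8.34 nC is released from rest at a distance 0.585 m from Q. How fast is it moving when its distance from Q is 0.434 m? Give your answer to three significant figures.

Only the electrostatic force acts, so mechanical energy is conserved: ½mv² = U₁ − U₂ = kQq(1/r₁ − 1/r₂).
U₁ − U₂ = (8.99×10⁹ N·m²/C²)(-1.00×10⁻⁹ C)(8.34×10⁻⁹ C)(1/0.585 − 1/0.434) = 4.46×10⁻⁸ J.
v = √(2·4.46×10⁻⁸/0.0300) = 1.72×10⁻³ m/s.

1.72×10⁻³ m/s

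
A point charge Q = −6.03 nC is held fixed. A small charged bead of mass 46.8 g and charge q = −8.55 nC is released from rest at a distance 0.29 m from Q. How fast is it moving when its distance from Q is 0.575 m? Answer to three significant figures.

5.82×10⁻³ m/s

Only the electrostatic force acts, so mechanical energy is conserved: ½mv² = U₁ − U₂ = kQq(1/r₁ − 1/r₂).
U₁ − U₂ = (8.99×10⁹ N·m²/C²)(-6.03×10⁻⁹ C)(-8.55×10⁻⁹ C)(1/0.290 − 1/0.575) = 7.92×10⁻⁷ J.
v = √(2·7.92×10⁻⁷/0.0468) = 5.82×10⁻³ m/s.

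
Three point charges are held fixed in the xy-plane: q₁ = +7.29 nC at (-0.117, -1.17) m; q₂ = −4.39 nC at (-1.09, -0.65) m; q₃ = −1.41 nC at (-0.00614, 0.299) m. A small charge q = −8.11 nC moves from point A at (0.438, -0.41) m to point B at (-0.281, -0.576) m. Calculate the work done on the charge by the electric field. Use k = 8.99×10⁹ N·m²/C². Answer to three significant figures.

The work done by the electric force is W_field = −ΔU = −q(V_B − V_A) = q(V_A − V_B).
At A: distances to the source charges are 0.941 m, 1.55 m, 0.837 m; V_A = Σ kqᵢ/rᵢ = 29.0 V.
At B: distances to the source charges are 0.616 m, 0.812 m, 0.917 m; V_B = Σ kqᵢ/rᵢ = 44.0 V.
ΔV = V_B − V_A = 15.0 V.
W_field = −qΔV = −(-8.11×10⁻⁹ C)(15.0 V) = 1.21×10⁻⁷ J.

1.21×10⁻⁷ J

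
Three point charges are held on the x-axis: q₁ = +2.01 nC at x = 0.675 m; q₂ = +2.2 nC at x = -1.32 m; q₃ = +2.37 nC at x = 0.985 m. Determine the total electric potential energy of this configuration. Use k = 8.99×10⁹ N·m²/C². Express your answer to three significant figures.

1.78×10⁻⁷ J

The work to assemble the configuration equals its total potential energy, U = Σ kqᵢqⱼ/rᵢⱼ over all pairs.
Pair separations: r₁₂ = 2.00 m, r₁₃ = 0.310 m, r₂₃ = 2.31 m.
U = (1.99×10⁻⁸) + (1.38×10⁻⁷) + (2.03×10⁻⁸) = 1.78×10⁻⁷ J.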